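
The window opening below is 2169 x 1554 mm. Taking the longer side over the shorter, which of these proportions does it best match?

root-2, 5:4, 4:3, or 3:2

2169/1554 ≈ 1.396. Nearest candidates are root-2 (1.414, off by 0.018) and 4:3 (1.333, off by 0.063).

root-2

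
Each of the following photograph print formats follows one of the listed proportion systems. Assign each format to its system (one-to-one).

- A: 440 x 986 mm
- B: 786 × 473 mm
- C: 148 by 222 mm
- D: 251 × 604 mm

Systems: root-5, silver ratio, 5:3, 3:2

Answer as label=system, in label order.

A = 986/440 ≈ 2.241 → root-5 (2.236)
B = 786/473 ≈ 1.662 → 5:3 (1.667)
C = 222/148 ≈ 1.500 → 3:2 (1.500)
D = 604/251 ≈ 2.406 → silver ratio (2.414)

A=root-5, B=5:3, C=3:2, D=silver ratio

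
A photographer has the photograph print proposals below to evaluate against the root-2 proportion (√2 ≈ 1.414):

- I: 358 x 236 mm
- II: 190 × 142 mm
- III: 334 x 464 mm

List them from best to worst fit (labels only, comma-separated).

III, II, I

Ratios: I = 358 / 236 ≈ 1.517; II = 190 / 142 ≈ 1.338; III = 464 / 334 ≈ 1.389.
|Δ from 1.414|: I 0.103; II 0.076; III 0.025.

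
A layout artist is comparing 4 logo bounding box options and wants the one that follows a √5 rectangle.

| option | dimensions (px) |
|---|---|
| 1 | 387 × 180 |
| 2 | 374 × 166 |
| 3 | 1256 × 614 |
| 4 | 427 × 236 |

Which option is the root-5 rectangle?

Target root-5 ≈ 2.236.
1: 2.150 (Δ0.086)  2: 2.253 (Δ0.017)  3: 2.046 (Δ0.190)  4: 1.809 (Δ0.427)

2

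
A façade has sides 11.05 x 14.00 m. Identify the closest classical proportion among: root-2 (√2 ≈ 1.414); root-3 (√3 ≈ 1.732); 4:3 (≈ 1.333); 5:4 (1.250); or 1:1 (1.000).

5:4

14.00/11.05 ≈ 1.267. Nearest candidates are 5:4 (1.250, off by 0.017) and 4:3 (1.333, off by 0.066).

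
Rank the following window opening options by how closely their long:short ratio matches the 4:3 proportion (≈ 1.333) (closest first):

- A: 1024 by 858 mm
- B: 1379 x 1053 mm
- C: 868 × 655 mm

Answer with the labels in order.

C, B, A

Ratios: A = 1024 / 858 ≈ 1.193; B = 1379 / 1053 ≈ 1.310; C = 868 / 655 ≈ 1.325.
|Δ from 1.333|: A 0.140; B 0.023; C 0.008.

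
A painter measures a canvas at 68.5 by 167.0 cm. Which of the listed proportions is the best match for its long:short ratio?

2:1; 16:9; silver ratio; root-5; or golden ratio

silver ratio

167.0/68.5 ≈ 2.438. Nearest candidates are silver ratio (2.414, off by 0.024) and root-5 (2.236, off by 0.202).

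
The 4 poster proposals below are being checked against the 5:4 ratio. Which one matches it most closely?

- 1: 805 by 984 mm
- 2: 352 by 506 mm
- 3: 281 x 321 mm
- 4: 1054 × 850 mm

Target 5:4 ≈ 1.250.
1: 1.222 (Δ0.028)  2: 1.438 (Δ0.188)  3: 1.142 (Δ0.108)  4: 1.240 (Δ0.010)

4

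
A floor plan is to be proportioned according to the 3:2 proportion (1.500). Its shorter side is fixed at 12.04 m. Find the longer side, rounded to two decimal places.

18.06 m

3:2 = 1.50000.
Longer side = 12.04 × 1.50000 ≈ 18.0600 → 18.06 m.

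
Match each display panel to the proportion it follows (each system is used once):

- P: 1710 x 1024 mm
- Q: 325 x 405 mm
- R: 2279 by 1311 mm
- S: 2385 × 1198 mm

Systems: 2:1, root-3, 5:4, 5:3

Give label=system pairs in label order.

P=5:3, Q=5:4, R=root-3, S=2:1

Ratios: P ≈ 1.670; Q ≈ 1.246; R ≈ 1.738; S ≈ 1.991.
Targets: 2:1 ≈ 2.000; root-3 ≈ 1.732; 5:4 ≈ 1.250; 5:3 ≈ 1.667.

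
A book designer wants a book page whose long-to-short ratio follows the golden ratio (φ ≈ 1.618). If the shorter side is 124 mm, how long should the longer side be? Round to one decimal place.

200.6 mm

golden ratio ≈ 1.61803.
Longer side = 124 × 1.61803 ≈ 200.636 → 200.6 mm.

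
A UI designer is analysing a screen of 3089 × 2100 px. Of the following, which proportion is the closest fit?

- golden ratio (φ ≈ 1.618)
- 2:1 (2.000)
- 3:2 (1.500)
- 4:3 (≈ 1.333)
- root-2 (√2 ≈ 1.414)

Ratio = 3089 / 2100 ≈ 1.471.
Distances: golden ratio 1.618 (Δ 0.147); 2:1 2.000 (Δ 0.529); 3:2 1.500 (Δ 0.029); 4:3 1.333 (Δ 0.138); root-2 1.414 (Δ 0.057).

3:2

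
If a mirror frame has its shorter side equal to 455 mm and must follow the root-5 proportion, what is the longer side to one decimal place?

1017.4 mm

root-5 ≈ 2.23607.
Longer side = 455 × 2.23607 ≈ 1017.412 → 1017.4 mm.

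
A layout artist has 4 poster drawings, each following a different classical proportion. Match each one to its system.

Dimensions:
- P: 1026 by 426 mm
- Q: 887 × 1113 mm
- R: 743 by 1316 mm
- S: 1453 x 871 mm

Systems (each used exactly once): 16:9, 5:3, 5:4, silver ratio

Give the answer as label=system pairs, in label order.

P=silver ratio, Q=5:4, R=16:9, S=5:3

P = 1026/426 ≈ 2.408 → silver ratio (2.414)
Q = 1113/887 ≈ 1.255 → 5:4 (1.250)
R = 1316/743 ≈ 1.771 → 16:9 (1.778)
S = 1453/871 ≈ 1.668 → 5:3 (1.667)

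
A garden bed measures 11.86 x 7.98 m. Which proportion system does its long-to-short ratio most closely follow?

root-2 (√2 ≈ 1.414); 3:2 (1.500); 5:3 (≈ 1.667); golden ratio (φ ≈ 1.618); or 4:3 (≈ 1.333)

3:2

11.86/7.98 ≈ 1.486. Nearest candidates are 3:2 (1.500, off by 0.014) and root-2 (1.414, off by 0.072).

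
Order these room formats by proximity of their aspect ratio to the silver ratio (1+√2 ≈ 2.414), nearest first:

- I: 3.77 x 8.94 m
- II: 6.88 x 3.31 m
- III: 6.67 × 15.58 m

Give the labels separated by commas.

I, III, II

Ratios: I = 8.94 / 3.77 ≈ 2.371; II = 6.88 / 3.31 ≈ 2.079; III = 15.58 / 6.67 ≈ 2.336.
|Δ from 2.414|: I 0.043; II 0.335; III 0.078.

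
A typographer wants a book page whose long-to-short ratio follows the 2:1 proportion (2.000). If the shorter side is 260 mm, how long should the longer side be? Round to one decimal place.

520.0 mm

2:1 = 2.00000.
Longer side = 260 × 2.00000 ≈ 520.000 → 520.0 mm.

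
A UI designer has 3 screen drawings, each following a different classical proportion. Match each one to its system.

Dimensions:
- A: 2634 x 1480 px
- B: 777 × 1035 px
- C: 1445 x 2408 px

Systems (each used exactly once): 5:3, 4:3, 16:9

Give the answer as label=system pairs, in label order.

A = 2634/1480 ≈ 1.780 → 16:9 (1.778)
B = 1035/777 ≈ 1.332 → 4:3 (1.333)
C = 2408/1445 ≈ 1.666 → 5:3 (1.667)

A=16:9, B=4:3, C=5:3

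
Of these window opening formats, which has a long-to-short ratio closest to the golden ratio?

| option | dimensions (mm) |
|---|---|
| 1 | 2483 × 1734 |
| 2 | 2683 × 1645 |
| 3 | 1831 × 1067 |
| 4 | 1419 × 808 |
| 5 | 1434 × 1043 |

Ratios (long/short): 1 ≈ 1.432; 2 ≈ 1.631; 3 ≈ 1.716; 4 ≈ 1.756; 5 ≈ 1.375.
golden ratio ≈ 1.618; option 2 is nearest (Δ 0.013).

2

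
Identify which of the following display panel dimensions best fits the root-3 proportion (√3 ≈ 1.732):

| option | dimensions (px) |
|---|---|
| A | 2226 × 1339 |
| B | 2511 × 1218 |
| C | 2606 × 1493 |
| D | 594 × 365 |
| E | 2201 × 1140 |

C

Target root-3 ≈ 1.732.
A: 1.662 (Δ0.070)  B: 2.062 (Δ0.330)  C: 1.745 (Δ0.013)  D: 1.627 (Δ0.105)  E: 1.931 (Δ0.199)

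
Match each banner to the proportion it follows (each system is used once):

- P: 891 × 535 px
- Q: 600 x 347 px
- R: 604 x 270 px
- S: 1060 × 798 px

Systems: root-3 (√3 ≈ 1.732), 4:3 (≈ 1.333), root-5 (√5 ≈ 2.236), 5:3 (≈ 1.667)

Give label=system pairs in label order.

P=5:3, Q=root-3, R=root-5, S=4:3

P = 891/535 ≈ 1.665 → 5:3 (1.667)
Q = 600/347 ≈ 1.729 → root-3 (1.732)
R = 604/270 ≈ 2.237 → root-5 (2.236)
S = 1060/798 ≈ 1.328 → 4:3 (1.333)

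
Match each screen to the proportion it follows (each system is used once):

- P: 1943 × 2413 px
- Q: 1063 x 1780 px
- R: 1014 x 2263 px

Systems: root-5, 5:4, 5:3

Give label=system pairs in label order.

P = 2413/1943 ≈ 1.242 → 5:4 (1.250)
Q = 1780/1063 ≈ 1.675 → 5:3 (1.667)
R = 2263/1014 ≈ 2.232 → root-5 (2.236)

P=5:4, Q=5:3, R=root-5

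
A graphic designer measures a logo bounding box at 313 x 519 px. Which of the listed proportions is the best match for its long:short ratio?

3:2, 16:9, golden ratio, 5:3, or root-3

Ratio = 519 / 313 ≈ 1.658.
Distances: 3:2 1.500 (Δ 0.158); 16:9 1.778 (Δ 0.120); golden ratio 1.618 (Δ 0.040); 5:3 1.667 (Δ 0.009); root-3 1.732 (Δ 0.074).

5:3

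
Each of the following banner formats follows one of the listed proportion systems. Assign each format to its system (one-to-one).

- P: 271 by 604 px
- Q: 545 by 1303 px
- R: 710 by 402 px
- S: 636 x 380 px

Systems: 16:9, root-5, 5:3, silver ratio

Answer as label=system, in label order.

Ratios: P ≈ 2.229; Q ≈ 2.391; R ≈ 1.766; S ≈ 1.674.
Targets: 16:9 ≈ 1.778; root-5 ≈ 2.236; 5:3 ≈ 1.667; silver ratio ≈ 2.414.

P=root-5, Q=silver ratio, R=16:9, S=5:3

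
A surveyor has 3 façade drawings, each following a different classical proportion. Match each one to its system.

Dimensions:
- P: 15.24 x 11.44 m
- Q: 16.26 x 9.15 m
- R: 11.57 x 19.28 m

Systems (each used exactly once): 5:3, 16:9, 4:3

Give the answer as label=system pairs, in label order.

Ratios: P ≈ 1.332; Q ≈ 1.777; R ≈ 1.666.
Targets: 5:3 ≈ 1.667; 16:9 ≈ 1.778; 4:3 ≈ 1.333.

P=4:3, Q=16:9, R=5:3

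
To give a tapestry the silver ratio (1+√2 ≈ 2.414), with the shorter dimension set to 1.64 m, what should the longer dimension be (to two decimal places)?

3.96 m

silver ratio ≈ 2.41421.
Longer side = 1.64 × 2.41421 ≈ 3.9593 → 3.96 m.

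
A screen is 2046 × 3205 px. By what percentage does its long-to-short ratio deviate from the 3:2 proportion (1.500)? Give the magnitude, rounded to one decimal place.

Ratio = 3205 / 2046 ≈ 1.5665.
Ideal 3:2 = 1.5000. |1.5665 − 1.5000| / 1.5000 ≈ 4.43% → 4.4%.

4.4%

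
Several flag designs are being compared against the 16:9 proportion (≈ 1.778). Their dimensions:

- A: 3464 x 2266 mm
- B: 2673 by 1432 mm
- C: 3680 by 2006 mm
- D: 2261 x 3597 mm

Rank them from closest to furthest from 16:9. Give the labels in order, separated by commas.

C, B, D, A

Ratios: A = 3464 / 2266 ≈ 1.529; B = 2673 / 1432 ≈ 1.867; C = 3680 / 2006 ≈ 1.834; D = 3597 / 2261 ≈ 1.591.
|Δ from 1.778|: A 0.249; B 0.089; C 0.056; D 0.187.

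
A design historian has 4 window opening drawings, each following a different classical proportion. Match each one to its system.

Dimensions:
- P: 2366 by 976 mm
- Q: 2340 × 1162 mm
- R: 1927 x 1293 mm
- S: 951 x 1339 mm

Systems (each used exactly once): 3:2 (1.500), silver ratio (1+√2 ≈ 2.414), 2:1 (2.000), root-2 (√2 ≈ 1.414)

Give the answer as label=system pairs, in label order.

P=silver ratio, Q=2:1, R=3:2, S=root-2

Ratios: P ≈ 2.424; Q ≈ 2.014; R ≈ 1.490; S ≈ 1.408.
Targets: 3:2 ≈ 1.500; silver ratio ≈ 2.414; 2:1 ≈ 2.000; root-2 ≈ 1.414.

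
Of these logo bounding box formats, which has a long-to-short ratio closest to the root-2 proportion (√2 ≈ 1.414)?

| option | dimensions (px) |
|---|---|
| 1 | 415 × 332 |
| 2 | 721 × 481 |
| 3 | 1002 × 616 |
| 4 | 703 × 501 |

Ratios (long/short): 1 ≈ 1.250; 2 ≈ 1.499; 3 ≈ 1.627; 4 ≈ 1.403.
root-2 ≈ 1.414; option 4 is nearest (Δ 0.011).

4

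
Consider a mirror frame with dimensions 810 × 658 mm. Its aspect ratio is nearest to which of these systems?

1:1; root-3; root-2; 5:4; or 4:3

5:4

810/658 ≈ 1.231. Nearest candidates are 5:4 (1.250, off by 0.019) and 4:3 (1.333, off by 0.102).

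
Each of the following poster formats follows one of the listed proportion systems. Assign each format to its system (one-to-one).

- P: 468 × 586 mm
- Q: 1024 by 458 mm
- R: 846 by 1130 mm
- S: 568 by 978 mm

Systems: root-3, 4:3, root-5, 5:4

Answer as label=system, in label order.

P=5:4, Q=root-5, R=4:3, S=root-3

Ratios: P ≈ 1.252; Q ≈ 2.236; R ≈ 1.336; S ≈ 1.722.
Targets: root-3 ≈ 1.732; 4:3 ≈ 1.333; root-5 ≈ 2.236; 5:4 ≈ 1.250.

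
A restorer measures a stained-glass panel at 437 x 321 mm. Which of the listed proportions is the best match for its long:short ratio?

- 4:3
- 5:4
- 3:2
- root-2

4:3

437/321 ≈ 1.361. Nearest candidates are 4:3 (1.333, off by 0.028) and root-2 (1.414, off by 0.053).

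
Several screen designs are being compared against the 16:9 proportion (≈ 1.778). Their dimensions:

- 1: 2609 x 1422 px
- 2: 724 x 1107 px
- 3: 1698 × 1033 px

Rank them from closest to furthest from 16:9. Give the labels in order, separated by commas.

1: 2609/1422 ≈ 1.835 → |1.835 − 1.778| = 0.057
2: 1107/724 ≈ 1.529 → |1.529 − 1.778| = 0.249
3: 1698/1033 ≈ 1.644 → |1.644 − 1.778| = 0.134

1, 3, 2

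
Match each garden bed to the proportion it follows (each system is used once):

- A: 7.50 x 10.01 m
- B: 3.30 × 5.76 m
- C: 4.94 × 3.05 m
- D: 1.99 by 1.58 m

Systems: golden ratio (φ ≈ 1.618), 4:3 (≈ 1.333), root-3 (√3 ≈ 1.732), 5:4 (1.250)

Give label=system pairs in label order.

Ratios: A ≈ 1.335; B ≈ 1.745; C ≈ 1.620; D ≈ 1.259.
Targets: golden ratio ≈ 1.618; 4:3 ≈ 1.333; root-3 ≈ 1.732; 5:4 ≈ 1.250.

A=4:3, B=root-3, C=golden ratio, D=5:4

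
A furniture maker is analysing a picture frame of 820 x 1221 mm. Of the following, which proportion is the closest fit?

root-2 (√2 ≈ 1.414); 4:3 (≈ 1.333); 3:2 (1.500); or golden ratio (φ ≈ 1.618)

Ratio = 1221 / 820 ≈ 1.489.
Distances: root-2 1.414 (Δ 0.075); 4:3 1.333 (Δ 0.156); 3:2 1.500 (Δ 0.011); golden ratio 1.618 (Δ 0.129).

3:2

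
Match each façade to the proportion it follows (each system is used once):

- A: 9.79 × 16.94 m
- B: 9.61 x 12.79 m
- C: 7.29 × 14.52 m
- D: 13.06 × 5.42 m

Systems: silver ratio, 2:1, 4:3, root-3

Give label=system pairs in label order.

A=root-3, B=4:3, C=2:1, D=silver ratio

A = 16.94/9.79 ≈ 1.730 → root-3 (1.732)
B = 12.79/9.61 ≈ 1.331 → 4:3 (1.333)
C = 14.52/7.29 ≈ 1.992 → 2:1 (2.000)
D = 13.06/5.42 ≈ 2.410 → silver ratio (2.414)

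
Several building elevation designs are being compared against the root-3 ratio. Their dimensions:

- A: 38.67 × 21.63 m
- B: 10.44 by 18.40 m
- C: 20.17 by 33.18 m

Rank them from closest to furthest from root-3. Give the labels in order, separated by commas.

B, A, C

Ratios: A = 38.67 / 21.63 ≈ 1.788; B = 18.40 / 10.44 ≈ 1.762; C = 33.18 / 20.17 ≈ 1.645.
|Δ from 1.732|: A 0.056; B 0.030; C 0.087.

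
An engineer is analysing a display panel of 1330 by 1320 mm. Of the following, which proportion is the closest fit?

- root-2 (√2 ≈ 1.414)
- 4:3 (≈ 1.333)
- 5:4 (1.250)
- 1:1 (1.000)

1:1

Ratio = 1330 / 1320 ≈ 1.008.
Distances: root-2 1.414 (Δ 0.406); 4:3 1.333 (Δ 0.325); 5:4 1.250 (Δ 0.242); 1:1 1.000 (Δ 0.008).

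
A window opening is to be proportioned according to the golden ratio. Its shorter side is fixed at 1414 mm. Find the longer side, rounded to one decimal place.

2287.9 mm

golden ratio ≈ 1.61803.
Longer side = 1414 × 1.61803 ≈ 2287.894 → 2287.9 mm.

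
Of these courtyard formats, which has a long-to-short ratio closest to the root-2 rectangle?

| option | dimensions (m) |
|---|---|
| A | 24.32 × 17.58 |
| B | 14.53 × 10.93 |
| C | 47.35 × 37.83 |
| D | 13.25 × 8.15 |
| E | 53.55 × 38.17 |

Target root-2 ≈ 1.414.
A: 1.383 (Δ0.031)  B: 1.329 (Δ0.085)  C: 1.252 (Δ0.162)  D: 1.626 (Δ0.212)  E: 1.403 (Δ0.011)

E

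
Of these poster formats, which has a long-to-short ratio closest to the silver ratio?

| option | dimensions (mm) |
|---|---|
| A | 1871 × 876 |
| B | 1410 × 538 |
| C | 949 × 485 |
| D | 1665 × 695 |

Ratios (long/short): A ≈ 2.136; B ≈ 2.621; C ≈ 1.957; D ≈ 2.396.
silver ratio ≈ 2.414; option D is nearest (Δ 0.018).

D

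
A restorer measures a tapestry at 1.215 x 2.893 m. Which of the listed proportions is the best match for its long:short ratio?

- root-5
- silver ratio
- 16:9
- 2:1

Ratio = 2.893 / 1.215 ≈ 2.381.
Distances: root-5 2.236 (Δ 0.145); silver ratio 2.414 (Δ 0.033); 16:9 1.778 (Δ 0.603); 2:1 2.000 (Δ 0.381).

silver ratio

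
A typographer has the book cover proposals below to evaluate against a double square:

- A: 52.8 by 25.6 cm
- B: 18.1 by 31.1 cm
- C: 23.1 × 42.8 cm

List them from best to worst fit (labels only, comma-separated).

A, C, B

A: 52.8/25.6 ≈ 2.062 → |2.062 − 2.000| = 0.062
B: 31.1/18.1 ≈ 1.718 → |1.718 − 2.000| = 0.282
C: 42.8/23.1 ≈ 1.853 → |1.853 − 2.000| = 0.147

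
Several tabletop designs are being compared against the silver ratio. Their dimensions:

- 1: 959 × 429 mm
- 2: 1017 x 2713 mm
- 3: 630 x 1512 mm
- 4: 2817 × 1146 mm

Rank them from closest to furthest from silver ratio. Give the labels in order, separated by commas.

3, 4, 1, 2

1: 959/429 ≈ 2.235 → |2.235 − 2.414| = 0.179
2: 2713/1017 ≈ 2.668 → |2.668 − 2.414| = 0.254
3: 1512/630 ≈ 2.400 → |2.400 − 2.414| = 0.014
4: 2817/1146 ≈ 2.458 → |2.458 − 2.414| = 0.044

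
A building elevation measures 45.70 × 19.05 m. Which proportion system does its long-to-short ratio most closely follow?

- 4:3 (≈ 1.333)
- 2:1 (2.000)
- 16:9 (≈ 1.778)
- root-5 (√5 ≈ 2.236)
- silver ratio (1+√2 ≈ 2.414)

45.70/19.05 ≈ 2.399. Nearest candidates are silver ratio (2.414, off by 0.015) and root-5 (2.236, off by 0.163).

silver ratio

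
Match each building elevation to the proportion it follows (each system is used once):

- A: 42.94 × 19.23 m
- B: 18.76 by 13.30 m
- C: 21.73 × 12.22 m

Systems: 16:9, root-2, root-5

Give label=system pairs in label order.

A=root-5, B=root-2, C=16:9

A = 42.94/19.23 ≈ 2.233 → root-5 (2.236)
B = 18.76/13.30 ≈ 1.411 → root-2 (1.414)
C = 21.73/12.22 ≈ 1.778 → 16:9 (1.778)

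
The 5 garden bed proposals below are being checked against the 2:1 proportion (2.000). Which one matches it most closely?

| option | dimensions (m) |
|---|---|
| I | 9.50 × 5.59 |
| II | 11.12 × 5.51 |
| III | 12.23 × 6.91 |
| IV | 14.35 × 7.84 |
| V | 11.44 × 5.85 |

II

Ratios (long/short): I ≈ 1.699; II ≈ 2.018; III ≈ 1.770; IV ≈ 1.830; V ≈ 1.956.
2:1 ≈ 2.000; option II is nearest (Δ 0.018).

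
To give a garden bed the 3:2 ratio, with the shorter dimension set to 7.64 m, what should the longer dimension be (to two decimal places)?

11.46 m

3:2 = 1.50000.
Longer side = 7.64 × 1.50000 ≈ 11.4600 → 11.46 m.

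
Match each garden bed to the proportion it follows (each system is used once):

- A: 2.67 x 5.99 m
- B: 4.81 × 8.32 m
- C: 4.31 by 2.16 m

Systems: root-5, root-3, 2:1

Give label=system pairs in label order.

A=root-5, B=root-3, C=2:1

A = 5.99/2.67 ≈ 2.243 → root-5 (2.236)
B = 8.32/4.81 ≈ 1.730 → root-3 (1.732)
C = 4.31/2.16 ≈ 1.995 → 2:1 (2.000)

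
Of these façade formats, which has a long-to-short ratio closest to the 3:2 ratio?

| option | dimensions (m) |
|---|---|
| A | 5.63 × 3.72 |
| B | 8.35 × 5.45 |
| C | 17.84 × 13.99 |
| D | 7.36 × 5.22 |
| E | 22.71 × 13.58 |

A

Target 3:2 ≈ 1.500.
A: 1.513 (Δ0.013)  B: 1.532 (Δ0.032)  C: 1.275 (Δ0.225)  D: 1.410 (Δ0.090)  E: 1.672 (Δ0.172)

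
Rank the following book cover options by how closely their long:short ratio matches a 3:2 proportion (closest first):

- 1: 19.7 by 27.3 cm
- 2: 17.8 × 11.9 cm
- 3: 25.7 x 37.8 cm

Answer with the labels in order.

Ratios: 1 = 27.3 / 19.7 ≈ 1.386; 2 = 17.8 / 11.9 ≈ 1.496; 3 = 37.8 / 25.7 ≈ 1.471.
|Δ from 1.500|: 1 0.114; 2 0.004; 3 0.029.

2, 3, 1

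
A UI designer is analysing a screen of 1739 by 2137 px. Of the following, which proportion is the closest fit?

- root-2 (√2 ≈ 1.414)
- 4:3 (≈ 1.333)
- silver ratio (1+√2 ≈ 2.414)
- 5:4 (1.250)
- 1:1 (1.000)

2137/1739 ≈ 1.229. Nearest candidates are 5:4 (1.250, off by 0.021) and 4:3 (1.333, off by 0.104).

5:4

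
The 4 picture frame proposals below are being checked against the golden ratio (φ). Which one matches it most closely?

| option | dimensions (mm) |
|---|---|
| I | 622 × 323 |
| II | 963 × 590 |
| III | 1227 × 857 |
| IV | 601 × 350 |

Ratios (long/short): I ≈ 1.926; II ≈ 1.632; III ≈ 1.432; IV ≈ 1.717.
golden ratio ≈ 1.618; option II is nearest (Δ 0.014).

II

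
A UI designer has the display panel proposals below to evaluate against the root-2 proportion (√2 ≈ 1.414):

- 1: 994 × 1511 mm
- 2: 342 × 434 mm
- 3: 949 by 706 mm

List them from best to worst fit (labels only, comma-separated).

Ratios: 1 = 1511 / 994 ≈ 1.520; 2 = 434 / 342 ≈ 1.269; 3 = 949 / 706 ≈ 1.344.
|Δ from 1.414|: 1 0.106; 2 0.145; 3 0.070.

3, 1, 2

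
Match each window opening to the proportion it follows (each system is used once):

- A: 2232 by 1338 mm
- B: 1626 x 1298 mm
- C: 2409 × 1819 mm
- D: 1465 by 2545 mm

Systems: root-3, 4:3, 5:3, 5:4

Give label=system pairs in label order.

A=5:3, B=5:4, C=4:3, D=root-3

Ratios: A ≈ 1.668; B ≈ 1.253; C ≈ 1.324; D ≈ 1.737.
Targets: root-3 ≈ 1.732; 4:3 ≈ 1.333; 5:3 ≈ 1.667; 5:4 ≈ 1.250.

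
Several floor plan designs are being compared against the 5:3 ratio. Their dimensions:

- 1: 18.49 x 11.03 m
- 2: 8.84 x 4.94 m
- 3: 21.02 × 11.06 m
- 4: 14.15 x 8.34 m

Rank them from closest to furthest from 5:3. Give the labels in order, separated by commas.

1, 4, 2, 3

1: 18.49/11.03 ≈ 1.676 → |1.676 − 1.667| = 0.009
2: 8.84/4.94 ≈ 1.789 → |1.789 − 1.667| = 0.122
3: 21.02/11.06 ≈ 1.901 → |1.901 − 1.667| = 0.234
4: 14.15/8.34 ≈ 1.697 → |1.697 − 1.667| = 0.030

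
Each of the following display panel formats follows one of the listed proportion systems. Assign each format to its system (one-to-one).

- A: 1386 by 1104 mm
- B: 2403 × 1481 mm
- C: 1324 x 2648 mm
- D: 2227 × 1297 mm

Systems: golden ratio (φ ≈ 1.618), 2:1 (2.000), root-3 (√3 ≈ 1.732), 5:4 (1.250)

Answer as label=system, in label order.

A=5:4, B=golden ratio, C=2:1, D=root-3

Ratios: A ≈ 1.255; B ≈ 1.623; C ≈ 2.000; D ≈ 1.717.
Targets: golden ratio ≈ 1.618; 2:1 ≈ 2.000; root-3 ≈ 1.732; 5:4 ≈ 1.250.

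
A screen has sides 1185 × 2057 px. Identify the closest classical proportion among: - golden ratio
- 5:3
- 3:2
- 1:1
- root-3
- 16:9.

2057/1185 ≈ 1.736. Nearest candidates are root-3 (1.732, off by 0.004) and 16:9 (1.778, off by 0.042).

root-3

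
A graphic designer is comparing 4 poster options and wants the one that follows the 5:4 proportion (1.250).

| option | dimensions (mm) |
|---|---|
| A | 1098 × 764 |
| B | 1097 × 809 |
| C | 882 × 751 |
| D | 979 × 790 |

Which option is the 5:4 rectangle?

Ratios (long/short): A ≈ 1.437; B ≈ 1.356; C ≈ 1.174; D ≈ 1.239.
5:4 ≈ 1.250; option D is nearest (Δ 0.011).

D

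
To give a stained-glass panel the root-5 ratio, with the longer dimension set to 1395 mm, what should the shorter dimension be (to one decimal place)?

root-5 ≈ 2.23607.
Shorter side = 1395 ÷ 2.23607 ≈ 623.862 → 623.9 mm.

623.9 mm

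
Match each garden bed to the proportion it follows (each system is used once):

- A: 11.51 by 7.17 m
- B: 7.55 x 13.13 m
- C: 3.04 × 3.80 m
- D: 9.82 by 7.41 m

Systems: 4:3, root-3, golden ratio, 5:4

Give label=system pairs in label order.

A=golden ratio, B=root-3, C=5:4, D=4:3

A = 11.51/7.17 ≈ 1.605 → golden ratio (1.618)
B = 13.13/7.55 ≈ 1.739 → root-3 (1.732)
C = 3.80/3.04 ≈ 1.250 → 5:4 (1.250)
D = 9.82/7.41 ≈ 1.325 → 4:3 (1.333)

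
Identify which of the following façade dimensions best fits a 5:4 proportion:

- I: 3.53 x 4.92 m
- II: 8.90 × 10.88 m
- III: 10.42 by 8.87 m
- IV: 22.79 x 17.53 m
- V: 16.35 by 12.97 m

Ratios (long/short): I ≈ 1.394; II ≈ 1.222; III ≈ 1.175; IV ≈ 1.300; V ≈ 1.261.
5:4 ≈ 1.250; option V is nearest (Δ 0.011).

V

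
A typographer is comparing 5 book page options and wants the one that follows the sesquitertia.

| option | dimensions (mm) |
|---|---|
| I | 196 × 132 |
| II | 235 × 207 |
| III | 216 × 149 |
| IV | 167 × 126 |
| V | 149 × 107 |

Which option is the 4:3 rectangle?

IV

Target 4:3 ≈ 1.333.
I: 1.485 (Δ0.152)  II: 1.135 (Δ0.198)  III: 1.450 (Δ0.117)  IV: 1.325 (Δ0.008)  V: 1.393 (Δ0.060)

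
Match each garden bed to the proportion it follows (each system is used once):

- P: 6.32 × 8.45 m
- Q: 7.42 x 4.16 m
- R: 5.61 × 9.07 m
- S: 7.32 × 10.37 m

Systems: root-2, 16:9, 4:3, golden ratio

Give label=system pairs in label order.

P = 8.45/6.32 ≈ 1.337 → 4:3 (1.333)
Q = 7.42/4.16 ≈ 1.784 → 16:9 (1.778)
R = 9.07/5.61 ≈ 1.617 → golden ratio (1.618)
S = 10.37/7.32 ≈ 1.417 → root-2 (1.414)

P=4:3, Q=16:9, R=golden ratio, S=root-2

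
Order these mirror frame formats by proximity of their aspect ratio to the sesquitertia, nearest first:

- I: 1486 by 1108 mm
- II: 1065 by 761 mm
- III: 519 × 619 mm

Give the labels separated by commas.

I: 1486/1108 ≈ 1.341 → |1.341 − 1.333| = 0.008
II: 1065/761 ≈ 1.399 → |1.399 − 1.333| = 0.066
III: 619/519 ≈ 1.193 → |1.193 − 1.333| = 0.140

I, II, III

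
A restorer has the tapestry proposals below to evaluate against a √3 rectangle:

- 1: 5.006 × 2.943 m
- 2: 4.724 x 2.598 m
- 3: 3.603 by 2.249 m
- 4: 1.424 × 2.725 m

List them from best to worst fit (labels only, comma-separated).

1: 5.006/2.943 ≈ 1.701 → |1.701 − 1.732| = 0.031
2: 4.724/2.598 ≈ 1.818 → |1.818 − 1.732| = 0.086
3: 3.603/2.249 ≈ 1.602 → |1.602 − 1.732| = 0.130
4: 2.725/1.424 ≈ 1.914 → |1.914 − 1.732| = 0.182

1, 2, 3, 4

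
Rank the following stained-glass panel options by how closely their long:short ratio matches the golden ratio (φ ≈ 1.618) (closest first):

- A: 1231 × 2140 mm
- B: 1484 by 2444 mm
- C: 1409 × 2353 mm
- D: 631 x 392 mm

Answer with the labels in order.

Ratios: A = 2140 / 1231 ≈ 1.738; B = 2444 / 1484 ≈ 1.647; C = 2353 / 1409 ≈ 1.670; D = 631 / 392 ≈ 1.610.
|Δ from 1.618|: A 0.120; B 0.029; C 0.052; D 0.008.

D, B, C, A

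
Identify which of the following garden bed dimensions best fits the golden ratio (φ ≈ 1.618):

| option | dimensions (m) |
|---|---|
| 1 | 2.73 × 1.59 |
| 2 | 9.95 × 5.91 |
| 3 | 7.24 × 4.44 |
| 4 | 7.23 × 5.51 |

Ratios (long/short): 1 ≈ 1.717; 2 ≈ 1.684; 3 ≈ 1.631; 4 ≈ 1.312.
golden ratio ≈ 1.618; option 3 is nearest (Δ 0.013).

3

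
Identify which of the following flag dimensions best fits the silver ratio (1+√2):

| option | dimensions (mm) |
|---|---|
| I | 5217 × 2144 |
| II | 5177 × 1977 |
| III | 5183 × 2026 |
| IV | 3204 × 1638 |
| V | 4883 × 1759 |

Ratios (long/short): I ≈ 2.433; II ≈ 2.619; III ≈ 2.558; IV ≈ 1.956; V ≈ 2.776.
silver ratio ≈ 2.414; option I is nearest (Δ 0.019).

I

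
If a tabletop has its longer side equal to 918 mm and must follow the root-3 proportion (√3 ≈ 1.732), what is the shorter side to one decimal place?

root-3 ≈ 1.73205.
Shorter side = 918 ÷ 1.73205 ≈ 530.008 → 530.0 mm.

530.0 mm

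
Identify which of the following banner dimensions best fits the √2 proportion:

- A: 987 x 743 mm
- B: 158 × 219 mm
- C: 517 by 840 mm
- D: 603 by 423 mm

D

Target root-2 ≈ 1.414.
A: 1.328 (Δ0.086)  B: 1.386 (Δ0.028)  C: 1.625 (Δ0.211)  D: 1.426 (Δ0.012)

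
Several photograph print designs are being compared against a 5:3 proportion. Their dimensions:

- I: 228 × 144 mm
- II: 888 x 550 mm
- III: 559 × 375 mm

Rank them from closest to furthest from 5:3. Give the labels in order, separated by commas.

II, I, III

I: 228/144 ≈ 1.583 → |1.583 − 1.667| = 0.084
II: 888/550 ≈ 1.615 → |1.615 − 1.667| = 0.052
III: 559/375 ≈ 1.491 → |1.491 − 1.667| = 0.176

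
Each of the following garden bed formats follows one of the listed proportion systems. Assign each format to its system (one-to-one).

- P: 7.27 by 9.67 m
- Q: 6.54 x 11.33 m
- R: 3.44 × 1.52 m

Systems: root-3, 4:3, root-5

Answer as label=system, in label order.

P = 9.67/7.27 ≈ 1.330 → 4:3 (1.333)
Q = 11.33/6.54 ≈ 1.732 → root-3 (1.732)
R = 3.44/1.52 ≈ 2.263 → root-5 (2.236)

P=4:3, Q=root-3, R=root-5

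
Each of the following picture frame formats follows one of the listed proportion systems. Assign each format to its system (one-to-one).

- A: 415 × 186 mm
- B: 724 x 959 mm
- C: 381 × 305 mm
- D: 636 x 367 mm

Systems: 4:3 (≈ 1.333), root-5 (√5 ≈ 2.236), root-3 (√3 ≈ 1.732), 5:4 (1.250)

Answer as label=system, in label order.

A=root-5, B=4:3, C=5:4, D=root-3

Ratios: A ≈ 2.231; B ≈ 1.325; C ≈ 1.249; D ≈ 1.733.
Targets: 4:3 ≈ 1.333; root-5 ≈ 2.236; root-3 ≈ 1.732; 5:4 ≈ 1.250.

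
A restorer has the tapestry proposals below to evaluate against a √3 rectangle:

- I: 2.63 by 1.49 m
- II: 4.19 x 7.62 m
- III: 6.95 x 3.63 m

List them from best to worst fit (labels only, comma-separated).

Ratios: I = 2.63 / 1.49 ≈ 1.765; II = 7.62 / 4.19 ≈ 1.819; III = 6.95 / 3.63 ≈ 1.915.
|Δ from 1.732|: I 0.033; II 0.087; III 0.183.

I, II, III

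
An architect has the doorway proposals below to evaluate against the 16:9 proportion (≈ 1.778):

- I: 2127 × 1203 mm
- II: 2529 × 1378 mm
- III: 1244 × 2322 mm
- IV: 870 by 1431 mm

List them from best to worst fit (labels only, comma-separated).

I: 2127/1203 ≈ 1.768 → |1.768 − 1.778| = 0.010
II: 2529/1378 ≈ 1.835 → |1.835 − 1.778| = 0.057
III: 2322/1244 ≈ 1.867 → |1.867 − 1.778| = 0.089
IV: 1431/870 ≈ 1.645 → |1.645 − 1.778| = 0.133

I, II, III, IV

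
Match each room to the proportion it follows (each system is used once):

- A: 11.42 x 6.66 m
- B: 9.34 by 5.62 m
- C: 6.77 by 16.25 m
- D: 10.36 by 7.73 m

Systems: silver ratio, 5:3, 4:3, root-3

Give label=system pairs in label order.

A=root-3, B=5:3, C=silver ratio, D=4:3

A = 11.42/6.66 ≈ 1.715 → root-3 (1.732)
B = 9.34/5.62 ≈ 1.662 → 5:3 (1.667)
C = 16.25/6.77 ≈ 2.400 → silver ratio (2.414)
D = 10.36/7.73 ≈ 1.340 → 4:3 (1.333)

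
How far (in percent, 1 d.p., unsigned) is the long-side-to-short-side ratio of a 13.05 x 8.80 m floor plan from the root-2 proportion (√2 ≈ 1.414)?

Ratio = 13.05 / 8.80 ≈ 1.4830.
Ideal root-2 ≈ 1.4142. |1.4830 − 1.4142| / 1.4142 ≈ 4.86% → 4.9%.

4.9%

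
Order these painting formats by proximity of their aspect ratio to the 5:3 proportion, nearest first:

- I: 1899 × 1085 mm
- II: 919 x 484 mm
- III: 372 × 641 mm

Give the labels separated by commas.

III, I, II

I: 1899/1085 ≈ 1.750 → |1.750 − 1.667| = 0.083
II: 919/484 ≈ 1.899 → |1.899 − 1.667| = 0.232
III: 641/372 ≈ 1.723 → |1.723 − 1.667| = 0.056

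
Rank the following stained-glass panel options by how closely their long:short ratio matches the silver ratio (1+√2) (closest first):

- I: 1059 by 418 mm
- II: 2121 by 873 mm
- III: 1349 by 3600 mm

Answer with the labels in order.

II, I, III

I: 1059/418 ≈ 2.533 → |2.533 − 2.414| = 0.119
II: 2121/873 ≈ 2.430 → |2.430 − 2.414| = 0.016
III: 3600/1349 ≈ 2.669 → |2.669 − 2.414| = 0.255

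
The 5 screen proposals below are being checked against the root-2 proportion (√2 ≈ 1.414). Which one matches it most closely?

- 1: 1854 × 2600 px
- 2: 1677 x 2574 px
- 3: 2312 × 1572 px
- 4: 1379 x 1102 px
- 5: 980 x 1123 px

1

Target root-2 ≈ 1.414.
1: 1.402 (Δ0.012)  2: 1.535 (Δ0.121)  3: 1.471 (Δ0.057)  4: 1.251 (Δ0.163)  5: 1.146 (Δ0.268)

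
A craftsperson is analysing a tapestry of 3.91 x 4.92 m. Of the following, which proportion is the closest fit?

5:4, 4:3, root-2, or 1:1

Ratio = 4.92 / 3.91 ≈ 1.258.
Distances: 5:4 1.250 (Δ 0.008); 4:3 1.333 (Δ 0.075); root-2 1.414 (Δ 0.156); 1:1 1.000 (Δ 0.258).

5:4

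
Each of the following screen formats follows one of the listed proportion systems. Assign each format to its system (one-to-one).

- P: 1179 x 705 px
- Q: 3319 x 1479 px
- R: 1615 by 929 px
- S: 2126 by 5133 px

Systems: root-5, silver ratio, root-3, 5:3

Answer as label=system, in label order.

P = 1179/705 ≈ 1.672 → 5:3 (1.667)
Q = 3319/1479 ≈ 2.244 → root-5 (2.236)
R = 1615/929 ≈ 1.738 → root-3 (1.732)
S = 5133/2126 ≈ 2.414 → silver ratio (2.414)

P=5:3, Q=root-5, R=root-3, S=silver ratio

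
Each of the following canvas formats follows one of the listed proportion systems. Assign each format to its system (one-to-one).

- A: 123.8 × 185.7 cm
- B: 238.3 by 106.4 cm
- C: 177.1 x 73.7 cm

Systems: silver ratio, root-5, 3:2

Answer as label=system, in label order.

Ratios: A ≈ 1.500; B ≈ 2.240; C ≈ 2.403.
Targets: silver ratio ≈ 2.414; root-5 ≈ 2.236; 3:2 ≈ 1.500.

A=3:2, B=root-5, C=silver ratio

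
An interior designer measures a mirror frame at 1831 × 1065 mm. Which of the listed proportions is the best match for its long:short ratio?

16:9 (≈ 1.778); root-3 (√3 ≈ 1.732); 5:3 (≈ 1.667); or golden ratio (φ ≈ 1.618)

root-3

1831/1065 ≈ 1.719. Nearest candidates are root-3 (1.732, off by 0.013) and 5:3 (1.667, off by 0.052).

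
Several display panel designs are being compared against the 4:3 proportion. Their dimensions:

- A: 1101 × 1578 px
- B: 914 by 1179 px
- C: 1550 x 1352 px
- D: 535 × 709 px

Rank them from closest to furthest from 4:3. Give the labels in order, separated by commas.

A: 1578/1101 ≈ 1.433 → |1.433 − 1.333| = 0.100
B: 1179/914 ≈ 1.290 → |1.290 − 1.333| = 0.043
C: 1550/1352 ≈ 1.146 → |1.146 − 1.333| = 0.187
D: 709/535 ≈ 1.325 → |1.325 − 1.333| = 0.008

D, B, A, C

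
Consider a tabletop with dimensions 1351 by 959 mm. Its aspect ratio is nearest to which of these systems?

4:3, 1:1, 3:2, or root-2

1351/959 ≈ 1.409. Nearest candidates are root-2 (1.414, off by 0.005) and 4:3 (1.333, off by 0.076).

root-2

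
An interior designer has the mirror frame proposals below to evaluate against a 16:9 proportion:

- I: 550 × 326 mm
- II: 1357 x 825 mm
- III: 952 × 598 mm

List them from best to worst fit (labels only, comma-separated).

I: 550/326 ≈ 1.687 → |1.687 − 1.778| = 0.091
II: 1357/825 ≈ 1.645 → |1.645 − 1.778| = 0.133
III: 952/598 ≈ 1.592 → |1.592 − 1.778| = 0.186

I, II, III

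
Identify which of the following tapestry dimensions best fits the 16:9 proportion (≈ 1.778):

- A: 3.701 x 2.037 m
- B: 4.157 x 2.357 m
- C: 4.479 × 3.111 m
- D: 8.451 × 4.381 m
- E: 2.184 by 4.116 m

Target 16:9 ≈ 1.778.
A: 1.817 (Δ0.039)  B: 1.764 (Δ0.014)  C: 1.440 (Δ0.338)  D: 1.929 (Δ0.151)  E: 1.885 (Δ0.107)

B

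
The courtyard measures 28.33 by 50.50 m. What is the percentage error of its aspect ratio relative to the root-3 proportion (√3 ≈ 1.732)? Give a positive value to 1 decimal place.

Ratio = 50.50 / 28.33 ≈ 1.7826.
Ideal root-3 ≈ 1.7321. |1.7826 − 1.7321| / 1.7321 ≈ 2.92% → 2.9%.

2.9%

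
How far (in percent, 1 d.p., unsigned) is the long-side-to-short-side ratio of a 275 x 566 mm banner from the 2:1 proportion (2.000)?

Ratio = 566 / 275 ≈ 2.0582.
Ideal 2:1 = 2.0000. |2.0582 − 2.0000| / 2.0000 ≈ 2.91% → 2.9%.

2.9%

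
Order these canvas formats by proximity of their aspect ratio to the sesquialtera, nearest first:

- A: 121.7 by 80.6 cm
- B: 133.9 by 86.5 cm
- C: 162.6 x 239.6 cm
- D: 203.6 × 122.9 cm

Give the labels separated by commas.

A, C, B, D

Ratios: A = 121.7 / 80.6 ≈ 1.510; B = 133.9 / 86.5 ≈ 1.548; C = 239.6 / 162.6 ≈ 1.474; D = 203.6 / 122.9 ≈ 1.657.
|Δ from 1.500|: A 0.010; B 0.048; C 0.026; D 0.157.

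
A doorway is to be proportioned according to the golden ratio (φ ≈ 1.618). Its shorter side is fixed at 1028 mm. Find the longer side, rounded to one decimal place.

1663.3 mm

golden ratio ≈ 1.61803.
Longer side = 1028 × 1.61803 ≈ 1663.335 → 1663.3 mm.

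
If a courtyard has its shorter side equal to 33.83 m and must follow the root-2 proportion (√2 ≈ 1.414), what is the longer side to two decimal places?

root-2 ≈ 1.41421.
Longer side = 33.83 × 1.41421 ≈ 47.8427 → 47.84 m.

47.84 m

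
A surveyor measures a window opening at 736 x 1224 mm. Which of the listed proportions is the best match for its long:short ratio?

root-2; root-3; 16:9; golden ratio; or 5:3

Ratio = 1224 / 736 ≈ 1.663.
Distances: root-2 1.414 (Δ 0.249); root-3 1.732 (Δ 0.069); 16:9 1.778 (Δ 0.115); golden ratio 1.618 (Δ 0.045); 5:3 1.667 (Δ 0.004).

5:3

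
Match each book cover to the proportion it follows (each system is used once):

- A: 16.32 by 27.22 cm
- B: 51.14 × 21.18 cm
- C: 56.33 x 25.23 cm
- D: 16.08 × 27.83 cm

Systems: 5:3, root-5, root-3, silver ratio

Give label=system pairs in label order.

A=5:3, B=silver ratio, C=root-5, D=root-3

A = 27.22/16.32 ≈ 1.668 → 5:3 (1.667)
B = 51.14/21.18 ≈ 2.415 → silver ratio (2.414)
C = 56.33/25.23 ≈ 2.233 → root-5 (2.236)
D = 27.83/16.08 ≈ 1.731 → root-3 (1.732)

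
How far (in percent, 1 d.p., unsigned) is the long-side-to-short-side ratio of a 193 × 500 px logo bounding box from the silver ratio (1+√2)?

Ratio = 500 / 193 ≈ 2.5907.
Ideal silver ratio ≈ 2.4142. |2.5907 − 2.4142| / 2.4142 ≈ 7.31% → 7.3%.

7.3%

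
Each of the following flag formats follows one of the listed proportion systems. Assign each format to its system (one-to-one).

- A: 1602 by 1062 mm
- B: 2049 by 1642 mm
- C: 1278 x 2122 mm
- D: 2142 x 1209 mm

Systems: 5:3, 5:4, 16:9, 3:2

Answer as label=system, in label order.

A=3:2, B=5:4, C=5:3, D=16:9

A = 1602/1062 ≈ 1.508 → 3:2 (1.500)
B = 2049/1642 ≈ 1.248 → 5:4 (1.250)
C = 2122/1278 ≈ 1.660 → 5:3 (1.667)
D = 2142/1209 ≈ 1.772 → 16:9 (1.778)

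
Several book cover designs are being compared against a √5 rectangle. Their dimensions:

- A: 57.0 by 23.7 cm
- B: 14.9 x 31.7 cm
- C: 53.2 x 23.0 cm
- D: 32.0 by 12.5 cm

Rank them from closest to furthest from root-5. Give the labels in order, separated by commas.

Ratios: A = 57.0 / 23.7 ≈ 2.405; B = 31.7 / 14.9 ≈ 2.128; C = 53.2 / 23.0 ≈ 2.313; D = 32.0 / 12.5 ≈ 2.560.
|Δ from 2.236|: A 0.169; B 0.108; C 0.077; D 0.324.

C, B, A, D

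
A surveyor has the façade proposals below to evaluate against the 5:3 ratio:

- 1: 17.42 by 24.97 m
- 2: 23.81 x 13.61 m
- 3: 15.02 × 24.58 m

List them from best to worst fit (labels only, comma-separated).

1: 24.97/17.42 ≈ 1.433 → |1.433 − 1.667| = 0.234
2: 23.81/13.61 ≈ 1.749 → |1.749 − 1.667| = 0.082
3: 24.58/15.02 ≈ 1.636 → |1.636 − 1.667| = 0.031

3, 2, 1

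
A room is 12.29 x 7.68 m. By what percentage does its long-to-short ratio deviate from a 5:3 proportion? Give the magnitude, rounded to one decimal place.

4.0%

Ratio = 12.29 / 7.68 ≈ 1.6003.
Ideal 5:3 ≈ 1.6667. |1.6003 − 1.6667| / 1.6667 ≈ 3.98% → 4.0%.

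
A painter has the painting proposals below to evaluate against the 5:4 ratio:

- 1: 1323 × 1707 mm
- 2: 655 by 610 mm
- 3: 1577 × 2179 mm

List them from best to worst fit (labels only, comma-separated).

1, 3, 2

1: 1707/1323 ≈ 1.290 → |1.290 − 1.250| = 0.040
2: 655/610 ≈ 1.074 → |1.074 − 1.250| = 0.176
3: 2179/1577 ≈ 1.382 → |1.382 − 1.250| = 0.132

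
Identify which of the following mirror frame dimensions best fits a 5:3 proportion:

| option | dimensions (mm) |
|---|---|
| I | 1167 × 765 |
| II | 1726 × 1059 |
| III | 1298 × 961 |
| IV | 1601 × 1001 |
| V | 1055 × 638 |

V

Ratios (long/short): I ≈ 1.525; II ≈ 1.630; III ≈ 1.351; IV ≈ 1.599; V ≈ 1.654.
5:3 ≈ 1.667; option V is nearest (Δ 0.013).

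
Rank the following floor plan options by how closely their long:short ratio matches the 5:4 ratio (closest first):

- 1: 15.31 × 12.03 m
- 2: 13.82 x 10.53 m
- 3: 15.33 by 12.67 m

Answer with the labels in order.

Ratios: 1 = 15.31 / 12.03 ≈ 1.273; 2 = 13.82 / 10.53 ≈ 1.312; 3 = 15.33 / 12.67 ≈ 1.210.
|Δ from 1.250|: 1 0.023; 2 0.062; 3 0.040.

1, 3, 2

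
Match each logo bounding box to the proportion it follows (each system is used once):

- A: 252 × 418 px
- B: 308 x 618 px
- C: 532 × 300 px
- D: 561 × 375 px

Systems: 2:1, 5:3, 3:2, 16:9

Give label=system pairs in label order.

A = 418/252 ≈ 1.659 → 5:3 (1.667)
B = 618/308 ≈ 2.006 → 2:1 (2.000)
C = 532/300 ≈ 1.773 → 16:9 (1.778)
D = 561/375 ≈ 1.496 → 3:2 (1.500)

A=5:3, B=2:1, C=16:9, D=3:2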